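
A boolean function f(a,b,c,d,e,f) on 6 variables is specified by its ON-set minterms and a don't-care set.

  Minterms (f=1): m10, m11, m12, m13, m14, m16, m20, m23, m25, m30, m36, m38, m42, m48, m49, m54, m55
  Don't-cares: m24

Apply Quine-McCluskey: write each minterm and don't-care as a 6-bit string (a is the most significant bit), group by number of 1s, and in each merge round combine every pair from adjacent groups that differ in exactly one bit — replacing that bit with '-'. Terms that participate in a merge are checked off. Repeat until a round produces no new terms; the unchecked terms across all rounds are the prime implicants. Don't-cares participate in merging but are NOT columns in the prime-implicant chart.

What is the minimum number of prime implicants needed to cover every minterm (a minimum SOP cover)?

size-2^0 implicants → 001010(✓)  001011(✓)  001100(✓)  001101(✓)  001110(✓)  010000(✓)  010100(✓)  010111(✓)  011000(✓)  011001(✓)  011110(✓)  100100(✓)  100110(✓)  101010(✓)  110000(✓)  110001(✓)  110110(✓)  110111(✓)
size-2^1 implicants → -01010  -10000  -10111  0-1110  001-10  00101-  0011-0  00110-  01-000  010-00  01100-  1-0110  1001-0  11000-  11011-
Unchecked terms (primes): -01010, -10000, -10111, 0-1110, 001-10, 00101-, 0011-0, 00110-, 01-000, 010-00, 01100-, 1-0110, 1001-0, 11000-, 11011-
Minterm coverage:
  m10 ⊆ -01010,001-10,00101-
  m11 ⊆ 00101- [E]
  m12 ⊆ 0011-0,00110-
  m13 ⊆ 00110- [E]
  m14 ⊆ 0-1110,001-10,0011-0
  m16 ⊆ -10000,01-000,010-00
  m20 ⊆ 010-00 [E]
  m23 ⊆ -10111 [E]
  m25 ⊆ 01100- [E]
  m30 ⊆ 0-1110 [E]
  m36 ⊆ 1001-0 [E]
  m38 ⊆ 1-0110,1001-0
  m42 ⊆ -01010 [E]
  m48 ⊆ -10000,11000-
  m49 ⊆ 11000- [E]
  m54 ⊆ 1-0110,11011-
  m55 ⊆ -10111,11011-
E = {-01010, -10111, 0-1110, 00101-, 00110-, 010-00, 01100-, 1001-0, 11000-}
Petrick residual → 1-0110
Cover = b'cd'ef' + bc'def + a'cdef' + a'b'cd'e + a'b'cde' + a'bc'e'f' + a'bcd'e' + ac'def' + ab'c'df' + abc'd'e'  |cover|=10

10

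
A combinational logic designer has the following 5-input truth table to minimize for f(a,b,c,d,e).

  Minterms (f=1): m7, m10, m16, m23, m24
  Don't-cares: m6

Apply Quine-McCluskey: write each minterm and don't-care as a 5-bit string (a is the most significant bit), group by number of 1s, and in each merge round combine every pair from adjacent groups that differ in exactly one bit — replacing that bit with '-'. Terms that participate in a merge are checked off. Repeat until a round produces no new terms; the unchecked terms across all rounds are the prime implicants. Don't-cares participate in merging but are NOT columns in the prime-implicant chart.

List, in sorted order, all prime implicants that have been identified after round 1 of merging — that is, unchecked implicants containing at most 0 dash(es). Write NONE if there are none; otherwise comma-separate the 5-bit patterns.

01010

[col 0] 00110*, 00111*, 01010, 10000*, 10111*, 11000*
[col 1] -0111, 0011-, 1-000
Prime implicants: -0111, 0011-, 01010, 1-000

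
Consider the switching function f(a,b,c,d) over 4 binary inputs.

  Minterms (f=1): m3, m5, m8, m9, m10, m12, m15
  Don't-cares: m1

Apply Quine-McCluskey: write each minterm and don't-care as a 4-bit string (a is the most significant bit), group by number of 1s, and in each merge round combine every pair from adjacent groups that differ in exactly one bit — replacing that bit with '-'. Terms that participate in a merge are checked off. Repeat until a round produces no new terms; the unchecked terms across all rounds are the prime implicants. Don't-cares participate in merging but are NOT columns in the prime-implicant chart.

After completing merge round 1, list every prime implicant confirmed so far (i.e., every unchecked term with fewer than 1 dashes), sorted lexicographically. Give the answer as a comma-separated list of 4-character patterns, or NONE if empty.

[col 0] 0001*, 0011*, 0101*, 1000*, 1001*, 1010*, 1100*, 1111
[col 1] -001, 0-01, 00-1, 1-00, 10-0, 100-
Prime implicants: -001, 0-01, 00-1, 1-00, 10-0, 100-, 1111

1111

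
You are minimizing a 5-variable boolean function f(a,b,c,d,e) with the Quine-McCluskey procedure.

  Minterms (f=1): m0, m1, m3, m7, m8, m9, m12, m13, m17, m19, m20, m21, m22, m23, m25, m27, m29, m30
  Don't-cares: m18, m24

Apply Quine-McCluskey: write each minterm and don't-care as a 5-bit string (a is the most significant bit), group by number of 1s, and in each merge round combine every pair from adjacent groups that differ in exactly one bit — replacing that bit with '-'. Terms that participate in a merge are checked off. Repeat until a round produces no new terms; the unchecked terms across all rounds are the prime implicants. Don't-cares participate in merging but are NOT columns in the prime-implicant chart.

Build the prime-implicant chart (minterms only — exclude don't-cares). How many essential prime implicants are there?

6

[col 0] 00000*, 00001*, 00011*, 00111*, 01000*, 01001*, 01100*, 01101*, 10001*, 10010*, 10011*, 10100*, 10101*, 10110*, 10111*, 11000*, 11001*, 11011*, 11101*, 11110*
[col 1] -0001*, -0011*, -0111*, -1000*, -1001*, -1101*, 0-000*, 0-001*, 00-11*, 000-1*, 0000-*, 01-00*, 01-01*, 0100-*, 0110-*, 1-001*, 1-011*, 1-101*, 1-110, 10-01*, 10-10*, 10-11*, 100-1*, 1001-*, 101-0*, 101-1*, 1010-*, 1011-*, 11-01*, 110-1*, 1100-*
[col 2] --001, -0-11, -00-1, -1-01, -100-, 0-00-, 01-0-, 1--01, 1-0-1, 10--1, 10-1-, 101--
Prime implicants: --001, -0-11, -00-1, -1-01, -100-, 0-00-, 01-0-, 1--01, 1-0-1, 1-110, 10--1, 10-1-, 101--
PI chart (minterm → PIs covering it):
  0 | 0-00-  (sole → essential)
  1 | --001,-00-1,0-00-
  3 | -0-11,-00-1
  7 | -0-11  (sole → essential)
  8 | -100-,0-00-,01-0-
  9 | --001,-1-01,-100-,0-00-,01-0-
  12 | 01-0-  (sole → essential)
  13 | -1-01,01-0-
  17 | --001,-00-1,1--01,1-0-1,10--1
  19 | -0-11,-00-1,1-0-1,10--1,10-1-
  20 | 101--  (sole → essential)
  21 | 1--01,10--1,101--
  22 | 1-110,10-1-,101--
  23 | -0-11,10--1,10-1-,101--
  25 | --001,-1-01,-100-,1--01,1-0-1
  27 | 1-0-1  (sole → essential)
  29 | -1-01,1--01
  30 | 1-110  (sole → essential)
Essential prime implicants: -0-11, 0-00-, 01-0-, 1-0-1, 1-110, 101--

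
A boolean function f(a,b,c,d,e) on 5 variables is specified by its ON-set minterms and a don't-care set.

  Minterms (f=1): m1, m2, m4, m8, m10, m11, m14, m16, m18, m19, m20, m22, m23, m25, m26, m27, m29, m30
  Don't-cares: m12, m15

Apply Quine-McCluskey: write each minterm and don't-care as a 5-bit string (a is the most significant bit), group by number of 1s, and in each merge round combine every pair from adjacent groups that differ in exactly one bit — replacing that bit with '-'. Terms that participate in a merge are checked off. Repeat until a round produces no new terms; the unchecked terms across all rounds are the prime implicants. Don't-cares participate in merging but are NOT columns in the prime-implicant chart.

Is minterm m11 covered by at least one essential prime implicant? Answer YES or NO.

Round 0: 00001 00010✓ 00100✓ 01000✓ 01010✓ 01011✓ 01100✓ 01110✓ 01111✓ 10000✓ 10010✓ 10011✓ 10100✓ 10110✓ 10111✓ 11001✓ 11010✓ 11011✓ 11101✓ 11110✓
Round 1: -0010✓ -0100 -1010✓ -1011✓ -1110✓ 0-010✓ 0-100 01-00✓ 01-10✓ 01-11✓ 010-0✓ 0101-✓ 011-0✓ 0111-✓ 1-010✓ 1-011✓ 1-110✓ 10-00✓ 10-10✓ 10-11✓ 100-0✓ 1001-✓ 101-0✓ 1011-✓ 11-01 11-10✓ 110-1 1101-✓
Round 2: --010 -1-10 -101- 01--0 01-1- 1--10 1-01- 10--0 10-1-
PIs = {--010, -0100, -1-10, -101-, 0-100, 00001, 01--0, 01-1-, 1--10, 1-01-, 10--0, 10-1-, 11-01, 110-1}
Coverage chart:
  m1: 00001 ←essential
  m2: --010 ←essential
  m4: -0100,0-100
  m8: 01--0 ←essential
  m10: --010,-1-10,-101-,01--0,01-1-
  m11: -101-,01-1-
  m14: -1-10,01--0,01-1-
  m16: 10--0 ←essential
  m18: --010,1--10,1-01-,10--0,10-1-
  m19: 1-01-,10-1-
  m20: -0100,10--0
  m22: 1--10,10--0,10-1-
  m23: 10-1- ←essential
  m25: 11-01,110-1
  m26: --010,-1-10,-101-,1--10,1-01-
  m27: -101-,1-01-,110-1
  m29: 11-01 ←essential
  m30: -1-10,1--10
Essential: --010, 00001, 01--0, 10--0, 10-1-, 11-01

NO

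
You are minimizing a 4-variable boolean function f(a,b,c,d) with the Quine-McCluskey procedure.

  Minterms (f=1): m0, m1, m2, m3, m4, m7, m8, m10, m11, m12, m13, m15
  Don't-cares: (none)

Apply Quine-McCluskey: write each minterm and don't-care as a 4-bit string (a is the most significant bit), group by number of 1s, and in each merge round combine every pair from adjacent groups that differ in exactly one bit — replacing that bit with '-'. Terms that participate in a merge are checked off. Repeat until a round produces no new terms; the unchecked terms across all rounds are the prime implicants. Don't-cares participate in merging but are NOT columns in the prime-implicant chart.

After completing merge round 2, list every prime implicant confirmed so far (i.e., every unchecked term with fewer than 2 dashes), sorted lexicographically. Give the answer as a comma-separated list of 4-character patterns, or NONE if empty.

11-1, 110-

Round 0: 0000✓ 0001✓ 0010✓ 0011✓ 0100✓ 0111✓ 1000✓ 1010✓ 1011✓ 1100✓ 1101✓ 1111✓
Round 1: -000✓ -010✓ -011✓ -100✓ -111✓ 0-00✓ 0-11✓ 00-0✓ 00-1✓ 000-✓ 001-✓ 1-00✓ 1-11✓ 10-0✓ 101-✓ 11-1 110-
Round 2: --00 --11 -0-0 -01- 00--
PIs = {--00, --11, -0-0, -01-, 00--, 11-1, 110-}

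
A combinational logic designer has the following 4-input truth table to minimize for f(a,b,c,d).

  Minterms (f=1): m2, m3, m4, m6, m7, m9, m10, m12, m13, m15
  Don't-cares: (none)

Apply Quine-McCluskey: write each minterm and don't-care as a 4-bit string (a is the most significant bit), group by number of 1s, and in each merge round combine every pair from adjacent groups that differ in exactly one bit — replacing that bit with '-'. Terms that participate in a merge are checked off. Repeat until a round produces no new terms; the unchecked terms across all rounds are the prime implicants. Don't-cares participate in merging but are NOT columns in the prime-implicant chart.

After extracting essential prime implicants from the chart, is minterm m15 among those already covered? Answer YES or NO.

NO

Round 0: 0010✓ 0011✓ 0100✓ 0110✓ 0111✓ 1001✓ 1010✓ 1100✓ 1101✓ 1111✓
Round 1: -010 -100 -111 0-10✓ 0-11✓ 001-✓ 01-0 011-✓ 1-01 11-1 110-
Round 2: 0-1-
PIs = {-010, -100, -111, 0-1-, 01-0, 1-01, 11-1, 110-}
Coverage chart:
  m2: -010,0-1-
  m3: 0-1- ←essential
  m4: -100,01-0
  m6: 0-1-,01-0
  m7: -111,0-1-
  m9: 1-01 ←essential
  m10: -010 ←essential
  m12: -100,110-
  m13: 1-01,11-1,110-
  m15: -111,11-1
Essential: -010, 0-1-, 1-01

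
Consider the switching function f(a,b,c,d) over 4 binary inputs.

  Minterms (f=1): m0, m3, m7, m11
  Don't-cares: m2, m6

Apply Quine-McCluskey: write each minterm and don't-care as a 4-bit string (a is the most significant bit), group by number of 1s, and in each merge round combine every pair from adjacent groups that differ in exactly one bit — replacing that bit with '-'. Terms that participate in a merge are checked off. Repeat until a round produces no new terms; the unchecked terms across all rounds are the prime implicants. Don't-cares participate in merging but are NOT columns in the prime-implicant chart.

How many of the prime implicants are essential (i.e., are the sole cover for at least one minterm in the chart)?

[col 0] 0000*, 0010*, 0011*, 0110*, 0111*, 1011*
[col 1] -011, 0-10*, 0-11*, 00-0, 001-*, 011-*
[col 2] 0-1-
Prime implicants: -011, 0-1-, 00-0
PI chart (minterm → PIs covering it):
  0 | 00-0  (sole → essential)
  3 | -011,0-1-
  7 | 0-1-  (sole → essential)
  11 | -011  (sole → essential)
Essential prime implicants: -011, 0-1-, 00-0

3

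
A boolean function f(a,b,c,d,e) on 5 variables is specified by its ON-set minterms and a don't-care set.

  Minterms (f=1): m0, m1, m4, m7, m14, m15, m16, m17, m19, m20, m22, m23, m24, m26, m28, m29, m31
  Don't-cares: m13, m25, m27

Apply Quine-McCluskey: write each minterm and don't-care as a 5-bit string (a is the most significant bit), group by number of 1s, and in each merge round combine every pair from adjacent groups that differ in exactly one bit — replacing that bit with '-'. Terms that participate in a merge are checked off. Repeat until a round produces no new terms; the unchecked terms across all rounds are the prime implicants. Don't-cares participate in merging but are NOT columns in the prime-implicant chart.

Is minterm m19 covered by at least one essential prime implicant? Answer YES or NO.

NO

Round 0: 00000✓ 00001✓ 00100✓ 00111✓ 01101✓ 01110✓ 01111✓ 10000✓ 10001✓ 10011✓ 10100✓ 10110✓ 10111✓ 11000✓ 11001✓ 11010✓ 11011✓ 11100✓ 11101✓ 11111✓
Round 1: -0000✓ -0001✓ -0100✓ -0111✓ -1101✓ -1111✓ 0-111✓ 00-00✓ 0000-✓ 011-1✓ 0111- 1-000✓ 1-001✓ 1-011✓ 1-100✓ 1-111✓ 10-00✓ 10-11✓ 100-1✓ 1000-✓ 101-0 1011- 11-00✓ 11-01✓ 11-11✓ 110-0✓ 110-1✓ 1100-✓ 1101-✓ 111-1✓ 1110-✓
Round 2: --111 -0-00 -000- -11-1 1--00 1--11 1-0-1 1-00- 11--1 11-0- 110--
PIs = {--111, -0-00, -000-, -11-1, 0111-, 1--00, 1--11, 1-0-1, 1-00-, 101-0, 1011-, 11--1, 11-0-, 110--}
Coverage chart:
  m0: -0-00,-000-
  m1: -000- ←essential
  m4: -0-00 ←essential
  m7: --111 ←essential
  m14: 0111- ←essential
  m15: --111,-11-1,0111-
  m16: -0-00,-000-,1--00,1-00-
  m17: -000-,1-0-1,1-00-
  m19: 1--11,1-0-1
  m20: -0-00,1--00,101-0
  m22: 101-0,1011-
  m23: --111,1--11,1011-
  m24: 1--00,1-00-,11-0-,110--
  m26: 110-- ←essential
  m28: 1--00,11-0-
  m29: -11-1,11--1,11-0-
  m31: --111,-11-1,1--11,11--1
Essential: --111, -0-00, -000-, 0111-, 110--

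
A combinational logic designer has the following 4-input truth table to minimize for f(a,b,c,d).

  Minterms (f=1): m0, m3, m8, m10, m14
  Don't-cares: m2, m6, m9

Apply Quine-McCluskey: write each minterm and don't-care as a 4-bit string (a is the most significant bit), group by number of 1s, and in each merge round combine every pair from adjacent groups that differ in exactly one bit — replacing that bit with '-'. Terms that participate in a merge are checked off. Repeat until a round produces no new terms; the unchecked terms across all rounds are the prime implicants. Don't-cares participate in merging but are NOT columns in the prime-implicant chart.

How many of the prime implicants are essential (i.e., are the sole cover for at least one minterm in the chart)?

3

[col 0] 0000*, 0010*, 0011*, 0110*, 1000*, 1001*, 1010*, 1110*
[col 1] -000*, -010*, -110*, 0-10*, 00-0*, 001-, 1-10*, 10-0*, 100-
[col 2] --10, -0-0
Prime implicants: --10, -0-0, 001-, 100-
PI chart (minterm → PIs covering it):
  0 | -0-0  (sole → essential)
  3 | 001-  (sole → essential)
  8 | -0-0,100-
  10 | --10,-0-0
  14 | --10  (sole → essential)
Essential prime implicants: --10, -0-0, 001-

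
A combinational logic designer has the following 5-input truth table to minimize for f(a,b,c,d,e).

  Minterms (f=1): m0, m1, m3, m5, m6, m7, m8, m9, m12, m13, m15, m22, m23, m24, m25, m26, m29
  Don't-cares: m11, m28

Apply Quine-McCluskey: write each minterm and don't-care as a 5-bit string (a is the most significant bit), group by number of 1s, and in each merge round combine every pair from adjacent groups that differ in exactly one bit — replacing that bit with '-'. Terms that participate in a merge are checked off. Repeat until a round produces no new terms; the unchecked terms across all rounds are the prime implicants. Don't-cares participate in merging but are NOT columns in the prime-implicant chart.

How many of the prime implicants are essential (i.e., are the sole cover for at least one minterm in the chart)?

size-2^0 implicants → 00000(✓)  00001(✓)  00011(✓)  00101(✓)  00110(✓)  00111(✓)  01000(✓)  01001(✓)  01011(✓)  01100(✓)  01101(✓)  01111(✓)  10110(✓)  10111(✓)  11000(✓)  11001(✓)  11010(✓)  11100(✓)  11101(✓)
size-2^1 implicants → -0110(✓)  -0111(✓)  -1000(✓)  -1001(✓)  -1100(✓)  -1101(✓)  0-000(✓)  0-001(✓)  0-011(✓)  0-101(✓)  0-111(✓)  00-01(✓)  00-11(✓)  000-1(✓)  0000-(✓)  001-1(✓)  0011-(✓)  01-00(✓)  01-01(✓)  01-11(✓)  010-1(✓)  0100-(✓)  011-1(✓)  0110-(✓)  1011-(✓)  11-00(✓)  11-01(✓)  110-0  1100-(✓)  1110-(✓)
size-2^2 implicants → -011-  -1-00(✓)  -1-01(✓)  -100-(✓)  -110-(✓)  0--01(✓)  0--11(✓)  0-0-1(✓)  0-00-  0-1-1(✓)  00--1(✓)  01--1(✓)  01-0-(✓)  11-0-(✓)
size-2^3 implicants → -1-0-  0---1
Unchecked terms (primes): -011-, -1-0-, 0---1, 0-00-, 110-0
Minterm coverage:
  m0 ⊆ 0-00- [E]
  m1 ⊆ 0---1,0-00-
  m3 ⊆ 0---1 [E]
  m5 ⊆ 0---1 [E]
  m6 ⊆ -011- [E]
  m7 ⊆ -011-,0---1
  m8 ⊆ -1-0-,0-00-
  m9 ⊆ -1-0-,0---1,0-00-
  m12 ⊆ -1-0- [E]
  m13 ⊆ -1-0-,0---1
  m15 ⊆ 0---1 [E]
  m22 ⊆ -011- [E]
  m23 ⊆ -011- [E]
  m24 ⊆ -1-0-,110-0
  m25 ⊆ -1-0- [E]
  m26 ⊆ 110-0 [E]
  m29 ⊆ -1-0- [E]
E = {-011-, -1-0-, 0---1, 0-00-, 110-0}

5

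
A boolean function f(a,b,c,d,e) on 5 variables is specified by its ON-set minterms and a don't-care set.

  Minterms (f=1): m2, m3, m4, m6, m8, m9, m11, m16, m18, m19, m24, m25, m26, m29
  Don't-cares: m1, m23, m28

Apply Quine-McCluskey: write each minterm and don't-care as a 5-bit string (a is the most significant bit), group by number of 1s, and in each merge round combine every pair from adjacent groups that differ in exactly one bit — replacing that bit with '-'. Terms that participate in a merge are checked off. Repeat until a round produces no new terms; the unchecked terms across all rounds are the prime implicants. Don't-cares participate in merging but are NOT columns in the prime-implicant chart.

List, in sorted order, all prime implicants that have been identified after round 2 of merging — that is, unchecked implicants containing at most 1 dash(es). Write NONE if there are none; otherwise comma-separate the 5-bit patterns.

[col 0] 00001*, 00010*, 00011*, 00100*, 00110*, 01000*, 01001*, 01011*, 10000*, 10010*, 10011*, 10111*, 11000*, 11001*, 11010*, 11100*, 11101*
[col 1] -0010*, -0011*, -1000*, -1001*, 0-001*, 0-011*, 00-10, 000-1*, 0001-*, 001-0, 010-1*, 0100-*, 1-000*, 1-010*, 10-11, 100-0*, 1001-*, 11-00*, 11-01*, 110-0*, 1100-*, 1110-*
[col 2] -001-, -100-, 0-0-1, 1-0-0, 11-0-
Prime implicants: -001-, -100-, 0-0-1, 00-10, 001-0, 1-0-0, 10-11, 11-0-

00-10, 001-0, 10-11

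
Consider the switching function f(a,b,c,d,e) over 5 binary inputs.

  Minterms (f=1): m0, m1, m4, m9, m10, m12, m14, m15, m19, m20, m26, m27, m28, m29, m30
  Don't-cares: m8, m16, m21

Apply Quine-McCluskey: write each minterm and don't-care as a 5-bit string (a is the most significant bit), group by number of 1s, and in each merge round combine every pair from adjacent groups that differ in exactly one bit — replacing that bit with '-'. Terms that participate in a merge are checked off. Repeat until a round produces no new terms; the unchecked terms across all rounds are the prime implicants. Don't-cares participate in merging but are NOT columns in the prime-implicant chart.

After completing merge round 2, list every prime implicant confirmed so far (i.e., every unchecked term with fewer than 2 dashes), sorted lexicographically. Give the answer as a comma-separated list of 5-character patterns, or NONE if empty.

[col 0] 00000*, 00001*, 00100*, 01000*, 01001*, 01010*, 01100*, 01110*, 01111*, 10000*, 10011*, 10100*, 10101*, 11010*, 11011*, 11100*, 11101*, 11110*
[col 1] -0000*, -0100*, -1010*, -1100*, -1110*, 0-000*, 0-001*, 0-100*, 00-00*, 0000-*, 01-00*, 01-10*, 010-0*, 0100-*, 011-0*, 0111-, 1-011, 1-100*, 1-101*, 10-00*, 1010-*, 11-10*, 1101-, 111-0*, 1110-*
[col 2] --100, -0-00, -1-10, -11-0, 0--00, 0-00-, 01--0, 1-10-
Prime implicants: --100, -0-00, -1-10, -11-0, 0--00, 0-00-, 01--0, 0111-, 1-011, 1-10-, 1101-

0111-, 1-011, 1101-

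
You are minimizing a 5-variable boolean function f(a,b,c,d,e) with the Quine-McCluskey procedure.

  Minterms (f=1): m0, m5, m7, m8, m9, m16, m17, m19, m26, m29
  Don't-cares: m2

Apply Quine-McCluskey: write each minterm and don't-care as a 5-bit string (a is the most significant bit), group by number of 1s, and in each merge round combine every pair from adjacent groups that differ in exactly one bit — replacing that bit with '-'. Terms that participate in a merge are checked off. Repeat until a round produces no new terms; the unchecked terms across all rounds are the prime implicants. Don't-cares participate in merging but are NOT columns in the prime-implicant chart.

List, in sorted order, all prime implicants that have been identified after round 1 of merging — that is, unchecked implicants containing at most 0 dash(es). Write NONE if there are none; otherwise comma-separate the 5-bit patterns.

[col 0] 00000*, 00010*, 00101*, 00111*, 01000*, 01001*, 10000*, 10001*, 10011*, 11010, 11101
[col 1] -0000, 0-000, 000-0, 001-1, 0100-, 100-1, 1000-
Prime implicants: -0000, 0-000, 000-0, 001-1, 0100-, 100-1, 1000-, 11010, 11101

11010, 11101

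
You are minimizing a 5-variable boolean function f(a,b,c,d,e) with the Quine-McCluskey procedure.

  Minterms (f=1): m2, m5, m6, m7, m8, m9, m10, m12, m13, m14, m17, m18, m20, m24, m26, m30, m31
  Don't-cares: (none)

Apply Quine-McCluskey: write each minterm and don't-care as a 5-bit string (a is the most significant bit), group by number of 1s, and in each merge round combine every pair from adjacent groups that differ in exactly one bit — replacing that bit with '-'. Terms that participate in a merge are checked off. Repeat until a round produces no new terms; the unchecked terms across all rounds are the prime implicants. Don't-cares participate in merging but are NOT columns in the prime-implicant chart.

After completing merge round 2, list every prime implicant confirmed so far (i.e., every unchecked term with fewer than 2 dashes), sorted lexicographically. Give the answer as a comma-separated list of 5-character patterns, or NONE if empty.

size-2^0 implicants → 00010(✓)  00101(✓)  00110(✓)  00111(✓)  01000(✓)  01001(✓)  01010(✓)  01100(✓)  01101(✓)  01110(✓)  10001  10010(✓)  10100  11000(✓)  11010(✓)  11110(✓)  11111(✓)
size-2^1 implicants → -0010(✓)  -1000(✓)  -1010(✓)  -1110(✓)  0-010(✓)  0-101  0-110(✓)  00-10(✓)  001-1  0011-  01-00(✓)  01-01(✓)  01-10(✓)  010-0(✓)  0100-(✓)  011-0(✓)  0110-(✓)  1-010(✓)  11-10(✓)  110-0(✓)  1111-
size-2^2 implicants → --010  -1-10  -10-0  0--10  01--0  01-0-
Unchecked terms (primes): --010, -1-10, -10-0, 0--10, 0-101, 001-1, 0011-, 01--0, 01-0-, 10001, 10100, 1111-

0-101, 001-1, 0011-, 10001, 10100, 1111-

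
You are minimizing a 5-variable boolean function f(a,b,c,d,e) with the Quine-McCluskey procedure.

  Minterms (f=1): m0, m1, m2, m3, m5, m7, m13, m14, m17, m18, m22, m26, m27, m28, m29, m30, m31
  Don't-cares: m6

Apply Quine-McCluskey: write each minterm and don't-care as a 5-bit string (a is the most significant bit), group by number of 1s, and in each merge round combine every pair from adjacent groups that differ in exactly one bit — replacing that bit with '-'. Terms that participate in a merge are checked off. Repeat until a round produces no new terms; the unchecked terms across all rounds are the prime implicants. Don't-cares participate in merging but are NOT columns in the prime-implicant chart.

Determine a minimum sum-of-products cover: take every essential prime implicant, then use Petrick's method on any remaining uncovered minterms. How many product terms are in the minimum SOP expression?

8

size-2^0 implicants → 00000(✓)  00001(✓)  00010(✓)  00011(✓)  00101(✓)  00110(✓)  00111(✓)  01101(✓)  01110(✓)  10001(✓)  10010(✓)  10110(✓)  11010(✓)  11011(✓)  11100(✓)  11101(✓)  11110(✓)  11111(✓)
size-2^1 implicants → -0001  -0010(✓)  -0110(✓)  -1101  -1110(✓)  0-101  0-110(✓)  00-01(✓)  00-10(✓)  00-11(✓)  000-0(✓)  000-1(✓)  0000-(✓)  0001-(✓)  001-1(✓)  0011-(✓)  1-010(✓)  1-110(✓)  10-10(✓)  11-10(✓)  11-11(✓)  1101-(✓)  111-0(✓)  111-1(✓)  1110-(✓)  1111-(✓)
size-2^2 implicants → --110  -0-10  00--1  00-1-  000--  1--10  11-1-  111--
Unchecked terms (primes): --110, -0-10, -0001, -1101, 0-101, 00--1, 00-1-, 000--, 1--10, 11-1-, 111--
Minterm coverage:
  m0 ⊆ 000-- [E]
  m1 ⊆ -0001,00--1,000--
  m2 ⊆ -0-10,00-1-,000--
  m3 ⊆ 00--1,00-1-,000--
  m5 ⊆ 0-101,00--1
  m7 ⊆ 00--1,00-1-
  m13 ⊆ -1101,0-101
  m14 ⊆ --110 [E]
  m17 ⊆ -0001 [E]
  m18 ⊆ -0-10,1--10
  m22 ⊆ --110,-0-10,1--10
  m26 ⊆ 1--10,11-1-
  m27 ⊆ 11-1- [E]
  m28 ⊆ 111-- [E]
  m29 ⊆ -1101,111--
  m30 ⊆ --110,1--10,11-1-,111--
  m31 ⊆ 11-1-,111--
E = {--110, -0001, 000--, 11-1-, 111--}
Petrick residual → -0-10, -1101, 00--1
Cover = cde' + b'de' + b'c'd'e + bcd'e + a'b'e + a'b'c' + abd + abc  |cover|=8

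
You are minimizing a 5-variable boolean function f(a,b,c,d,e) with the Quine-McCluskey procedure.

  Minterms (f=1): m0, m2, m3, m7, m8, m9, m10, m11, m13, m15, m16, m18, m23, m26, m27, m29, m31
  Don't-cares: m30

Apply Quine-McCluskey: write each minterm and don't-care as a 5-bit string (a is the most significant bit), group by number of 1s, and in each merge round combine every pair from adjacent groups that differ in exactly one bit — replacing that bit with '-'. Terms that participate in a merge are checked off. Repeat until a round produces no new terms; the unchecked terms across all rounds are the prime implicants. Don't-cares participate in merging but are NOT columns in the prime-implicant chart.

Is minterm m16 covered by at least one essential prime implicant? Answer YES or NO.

[col 0] 00000*, 00010*, 00011*, 00111*, 01000*, 01001*, 01010*, 01011*, 01101*, 01111*, 10000*, 10010*, 10111*, 11010*, 11011*, 11101*, 11110*, 11111*
[col 1] -0000*, -0010*, -0111*, -1010*, -1011*, -1101*, -1111*, 0-000*, 0-010*, 0-011*, 0-111*, 00-11*, 000-0*, 0001-*, 01-01*, 01-11*, 010-0*, 010-1*, 0100-*, 0101-*, 011-1*, 1-010*, 1-111*, 100-0*, 11-10*, 11-11*, 1101-*, 111-1*, 1111-*
[col 2] --010, --111, -00-0, -1-11, -101-, -11-1, 0--11, 0-0-0, 0-01-, 01--1, 010--, 11-1-
Prime implicants: --010, --111, -00-0, -1-11, -101-, -11-1, 0--11, 0-0-0, 0-01-, 01--1, 010--, 11-1-
PI chart (minterm → PIs covering it):
  0 | -00-0,0-0-0
  2 | --010,-00-0,0-0-0,0-01-
  3 | 0--11,0-01-
  7 | --111,0--11
  8 | 0-0-0,010--
  9 | 01--1,010--
  10 | --010,-101-,0-0-0,0-01-,010--
  11 | -1-11,-101-,0--11,0-01-,01--1,010--
  13 | -11-1,01--1
  15 | --111,-1-11,-11-1,0--11,01--1
  16 | -00-0  (sole → essential)
  18 | --010,-00-0
  23 | --111  (sole → essential)
  26 | --010,-101-,11-1-
  27 | -1-11,-101-,11-1-
  29 | -11-1  (sole → essential)
  31 | --111,-1-11,-11-1,11-1-
Essential prime implicants: --111, -00-0, -11-1

YES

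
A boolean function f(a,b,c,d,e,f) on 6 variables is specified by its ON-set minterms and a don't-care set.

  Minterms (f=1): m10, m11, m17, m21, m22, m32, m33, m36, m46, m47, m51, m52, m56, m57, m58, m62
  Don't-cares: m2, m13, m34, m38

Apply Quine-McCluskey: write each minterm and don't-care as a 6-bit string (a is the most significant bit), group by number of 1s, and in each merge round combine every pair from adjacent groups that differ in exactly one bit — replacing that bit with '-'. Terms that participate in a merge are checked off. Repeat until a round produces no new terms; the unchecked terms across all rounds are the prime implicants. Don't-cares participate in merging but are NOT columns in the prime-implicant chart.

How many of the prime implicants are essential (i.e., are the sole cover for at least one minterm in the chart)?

[col 0] 000010*, 001010*, 001011*, 001101, 010001*, 010101*, 010110, 100000*, 100001*, 100010*, 100100*, 100110*, 101110*, 101111*, 110011, 110100*, 111000*, 111001*, 111010*, 111110*
[col 1] -00010, 00-010, 00101-, 010-01, 1-0100, 1-1110, 10-110, 100-00*, 100-10*, 1000-0*, 10000-, 1001-0*, 10111-, 111-10, 1110-0, 11100-
[col 2] 100--0
Prime implicants: -00010, 00-010, 00101-, 001101, 010-01, 010110, 1-0100, 1-1110, 10-110, 100--0, 10000-, 10111-, 110011, 111-10, 1110-0, 11100-
PI chart (minterm → PIs covering it):
  10 | 00-010,00101-
  11 | 00101-  (sole → essential)
  17 | 010-01  (sole → essential)
  21 | 010-01  (sole → essential)
  22 | 010110  (sole → essential)
  32 | 100--0,10000-
  33 | 10000-  (sole → essential)
  36 | 1-0100,100--0
  46 | 1-1110,10-110,10111-
  47 | 10111-  (sole → essential)
  51 | 110011  (sole → essential)
  52 | 1-0100  (sole → essential)
  56 | 1110-0,11100-
  57 | 11100-  (sole → essential)
  58 | 111-10,1110-0
  62 | 1-1110,111-10
Essential prime implicants: 00101-, 010-01, 010110, 1-0100, 10000-, 10111-, 110011, 11100-

8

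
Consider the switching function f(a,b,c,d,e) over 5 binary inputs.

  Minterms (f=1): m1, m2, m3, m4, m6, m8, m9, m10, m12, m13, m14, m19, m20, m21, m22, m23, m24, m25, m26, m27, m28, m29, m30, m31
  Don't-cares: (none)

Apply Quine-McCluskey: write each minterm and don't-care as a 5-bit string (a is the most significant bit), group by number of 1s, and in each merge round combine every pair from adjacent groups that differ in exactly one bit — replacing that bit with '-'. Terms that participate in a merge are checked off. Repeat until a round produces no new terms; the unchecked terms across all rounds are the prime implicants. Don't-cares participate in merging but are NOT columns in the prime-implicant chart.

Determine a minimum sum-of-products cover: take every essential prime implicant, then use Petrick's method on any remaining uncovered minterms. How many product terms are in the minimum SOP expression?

[col 0] 00001*, 00010*, 00011*, 00100*, 00110*, 01000*, 01001*, 01010*, 01100*, 01101*, 01110*, 10011*, 10100*, 10101*, 10110*, 10111*, 11000*, 11001*, 11010*, 11011*, 11100*, 11101*, 11110*, 11111*
[col 1] -0011, -0100*, -0110*, -1000*, -1001*, -1010*, -1100*, -1101*, -1110*, 0-001, 0-010*, 0-100*, 0-110*, 00-10*, 000-1, 0001-, 001-0*, 01-00*, 01-01*, 01-10*, 010-0*, 0100-*, 011-0*, 0110-*, 1-011*, 1-100*, 1-101*, 1-110*, 1-111*, 10-11*, 101-0*, 101-1*, 1010-*, 1011-*, 11-00*, 11-01*, 11-10*, 11-11*, 110-0*, 110-1*, 1100-*, 1101-*, 111-0*, 111-1*, 1110-*, 1111-*
[col 2] --100*, --110*, -01-0*, -1-00*, -1-01*, -1-10*, -10-0*, -100-*, -11-0*, -110-*, 0--10, 0-1-0*, 01--0*, 01-0-*, 1--11, 1-1-0*, 1-1-1*, 1-10-*, 1-11-*, 101--*, 11--0*, 11--1*, 11-0-*, 11-1-*, 110--*, 111--*
[col 3] --1-0, -1--0, -1-0-, 1-1--, 11---
Prime implicants: --1-0, -0011, -1--0, -1-0-, 0--10, 0-001, 000-1, 0001-, 1--11, 1-1--, 11---
PI chart (minterm → PIs covering it):
  1 | 0-001,000-1
  2 | 0--10,0001-
  3 | -0011,000-1,0001-
  4 | --1-0  (sole → essential)
  6 | --1-0,0--10
  8 | -1--0,-1-0-
  9 | -1-0-,0-001
  10 | -1--0,0--10
  12 | --1-0,-1--0,-1-0-
  13 | -1-0-  (sole → essential)
  14 | --1-0,-1--0,0--10
  19 | -0011,1--11
  20 | --1-0,1-1--
  21 | 1-1--  (sole → essential)
  22 | --1-0,1-1--
  23 | 1--11,1-1--
  24 | -1--0,-1-0-,11---
  25 | -1-0-,11---
  26 | -1--0,11---
  27 | 1--11,11---
  28 | --1-0,-1--0,-1-0-,1-1--,11---
  29 | -1-0-,1-1--,11---
  30 | --1-0,-1--0,1-1--,11---
  31 | 1--11,1-1--,11---
Essential prime implicants: --1-0, -1-0-, 1-1--
Petrick residual → -0011, 0--10, 0-001, 11---
Minimum SOP uses 7 PIs: ce' + b'c'de + bd' + a'de' + a'c'd'e + ac + ab

7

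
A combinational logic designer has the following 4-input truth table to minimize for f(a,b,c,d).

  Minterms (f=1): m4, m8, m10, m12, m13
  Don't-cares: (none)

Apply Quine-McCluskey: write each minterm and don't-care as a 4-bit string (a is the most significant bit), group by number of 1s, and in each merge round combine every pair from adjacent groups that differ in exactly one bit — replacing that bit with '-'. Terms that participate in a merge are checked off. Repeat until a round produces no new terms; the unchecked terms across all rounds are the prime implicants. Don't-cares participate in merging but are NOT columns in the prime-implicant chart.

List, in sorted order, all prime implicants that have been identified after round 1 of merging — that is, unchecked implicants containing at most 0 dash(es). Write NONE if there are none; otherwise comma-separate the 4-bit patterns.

[col 0] 0100*, 1000*, 1010*, 1100*, 1101*
[col 1] -100, 1-00, 10-0, 110-
Prime implicants: -100, 1-00, 10-0, 110-

NONE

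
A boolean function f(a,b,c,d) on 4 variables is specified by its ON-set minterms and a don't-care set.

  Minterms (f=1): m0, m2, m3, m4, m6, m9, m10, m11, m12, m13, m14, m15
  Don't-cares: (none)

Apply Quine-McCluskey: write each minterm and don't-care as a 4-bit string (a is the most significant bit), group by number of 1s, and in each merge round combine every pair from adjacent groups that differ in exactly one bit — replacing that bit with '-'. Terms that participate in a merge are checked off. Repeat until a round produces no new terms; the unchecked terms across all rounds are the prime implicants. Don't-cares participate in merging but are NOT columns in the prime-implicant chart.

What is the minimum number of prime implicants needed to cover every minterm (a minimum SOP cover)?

Round 0: 0000✓ 0010✓ 0011✓ 0100✓ 0110✓ 1001✓ 1010✓ 1011✓ 1100✓ 1101✓ 1110✓ 1111✓
Round 1: -010✓ -011✓ -100✓ -110✓ 0-00✓ 0-10✓ 00-0✓ 001-✓ 01-0✓ 1-01✓ 1-10✓ 1-11✓ 10-1✓ 101-✓ 11-0✓ 11-1✓ 110-✓ 111-✓
Round 2: --10 -01- -1-0 0--0 1--1 1-1- 11--
PIs = {--10, -01-, -1-0, 0--0, 1--1, 1-1-, 11--}
Coverage chart:
  m0: 0--0 ←essential
  m2: --10,-01-,0--0
  m3: -01- ←essential
  m4: -1-0,0--0
  m6: --10,-1-0,0--0
  m9: 1--1 ←essential
  m10: --10,-01-,1-1-
  m11: -01-,1--1,1-1-
  m12: -1-0,11--
  m13: 1--1,11--
  m14: --10,-1-0,1-1-,11--
  m15: 1--1,1-1-,11--
Essential: -01-, 0--0, 1--1
Petrick residual → -1-0
Min cover (4 terms): b'c + bd' + a'd' + ad

4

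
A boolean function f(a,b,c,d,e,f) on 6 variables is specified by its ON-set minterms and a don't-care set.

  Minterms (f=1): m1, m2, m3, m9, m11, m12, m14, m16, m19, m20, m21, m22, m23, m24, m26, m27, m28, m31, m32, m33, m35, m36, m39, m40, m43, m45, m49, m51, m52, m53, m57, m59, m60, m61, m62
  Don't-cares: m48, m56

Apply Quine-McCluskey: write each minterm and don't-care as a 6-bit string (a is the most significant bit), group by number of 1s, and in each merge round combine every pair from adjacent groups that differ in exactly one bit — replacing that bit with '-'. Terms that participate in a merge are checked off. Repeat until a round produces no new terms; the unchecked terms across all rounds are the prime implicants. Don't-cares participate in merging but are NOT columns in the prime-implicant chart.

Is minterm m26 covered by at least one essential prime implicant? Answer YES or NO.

size-2^0 implicants → 000001(✓)  000010(✓)  000011(✓)  001001(✓)  001011(✓)  001100(✓)  001110(✓)  010000(✓)  010011(✓)  010100(✓)  010101(✓)  010110(✓)  010111(✓)  011000(✓)  011010(✓)  011011(✓)  011100(✓)  011111(✓)  100000(✓)  100001(✓)  100011(✓)  100100(✓)  100111(✓)  101000(✓)  101011(✓)  101101(✓)  110000(✓)  110001(✓)  110011(✓)  110100(✓)  110101(✓)  111000(✓)  111001(✓)  111011(✓)  111100(✓)  111101(✓)  111110(✓)
size-2^1 implicants → -00001(✓)  -00011(✓)  -01011(✓)  -10000(✓)  -10011(✓)  -10100(✓)  -10101(✓)  -11000(✓)  -11011(✓)  -11100(✓)  0-0011(✓)  0-1011(✓)  0-1100  00-001(✓)  00-011(✓)  0000-1(✓)  00001-  0010-1(✓)  0011-0  01-000(✓)  01-011(✓)  01-100(✓)  01-111(✓)  010-00(✓)  010-11(✓)  0101-0(✓)  0101-1(✓)  01010-(✓)  01011-(✓)  011-00(✓)  011-11(✓)  0110-0  01101-  1-0000(✓)  1-0001(✓)  1-0011(✓)  1-0100(✓)  1-1000(✓)  1-1011(✓)  1-1101  10-000(✓)  10-011(✓)  100-00(✓)  100-11  1000-1(✓)  10000-(✓)  11-000(✓)  11-001(✓)  11-011(✓)  11-100(✓)  11-101(✓)  110-00(✓)  110-01(✓)  1100-1(✓)  11000-(✓)  11010-(✓)  111-00(✓)  111-01(✓)  1110-1(✓)  11100-(✓)  1111-0  11110-(✓)
size-2^2 implicants → --0011(✓)  --1011(✓)  -0-011(✓)  -000-1  -1-000(✓)  -1-011(✓)  -1-100(✓)  -10-00(✓)  -1010-  -11-00(✓)  0--011(✓)  00-0-1  01--00(✓)  01--11  0101--  1--000  1--011(✓)  1-0-00  1-00-1  1-000-  11--00(✓)  11--01(✓)  11-0-1  11-00-(✓)  11-10-(✓)  110-0-(✓)  111-0-(✓)
size-2^3 implicants → ---011  -1--00  11--0-
Unchecked terms (primes): ---011, -000-1, -1--00, -1010-, 0-1100, 00-0-1, 00001-, 0011-0, 01--11, 0101--, 0110-0, 01101-, 1--000, 1-0-00, 1-00-1, 1-000-, 1-1101, 100-11, 11--0-, 11-0-1, 1111-0
Minterm coverage:
  m1 ⊆ -000-1,00-0-1
  m2 ⊆ 00001- [E]
  m3 ⊆ ---011,-000-1,00-0-1,00001-
  m9 ⊆ 00-0-1 [E]
  m11 ⊆ ---011,00-0-1
  m12 ⊆ 0-1100,0011-0
  m14 ⊆ 0011-0 [E]
  m16 ⊆ -1--00 [E]
  m19 ⊆ ---011,01--11
  m20 ⊆ -1--00,-1010-,0101--
  m21 ⊆ -1010-,0101--
  m22 ⊆ 0101-- [E]
  m23 ⊆ 01--11,0101--
  m24 ⊆ -1--00,0110-0
  m26 ⊆ 0110-0,01101-
  m27 ⊆ ---011,01--11,01101-
  m28 ⊆ -1--00,0-1100
  m31 ⊆ 01--11 [E]
  m32 ⊆ 1--000,1-0-00,1-000-
  m33 ⊆ -000-1,1-00-1,1-000-
  m35 ⊆ ---011,-000-1,1-00-1,100-11
  m36 ⊆ 1-0-00 [E]
  m39 ⊆ 100-11 [E]
  m40 ⊆ 1--000 [E]
  m43 ⊆ ---011 [E]
  m45 ⊆ 1-1101 [E]
  m49 ⊆ 1-00-1,1-000-,11--0-,11-0-1
  m51 ⊆ ---011,1-00-1,11-0-1
  m52 ⊆ -1--00,-1010-,1-0-00,11--0-
  m53 ⊆ -1010-,11--0-
  m57 ⊆ 11--0-,11-0-1
  m59 ⊆ ---011,11-0-1
  m60 ⊆ -1--00,11--0-,1111-0
  m61 ⊆ 1-1101,11--0-
  m62 ⊆ 1111-0 [E]
E = {---011, -1--00, 00-0-1, 00001-, 0011-0, 01--11, 0101--, 1--000, 1-0-00, 1-1101, 100-11, 1111-0}

NO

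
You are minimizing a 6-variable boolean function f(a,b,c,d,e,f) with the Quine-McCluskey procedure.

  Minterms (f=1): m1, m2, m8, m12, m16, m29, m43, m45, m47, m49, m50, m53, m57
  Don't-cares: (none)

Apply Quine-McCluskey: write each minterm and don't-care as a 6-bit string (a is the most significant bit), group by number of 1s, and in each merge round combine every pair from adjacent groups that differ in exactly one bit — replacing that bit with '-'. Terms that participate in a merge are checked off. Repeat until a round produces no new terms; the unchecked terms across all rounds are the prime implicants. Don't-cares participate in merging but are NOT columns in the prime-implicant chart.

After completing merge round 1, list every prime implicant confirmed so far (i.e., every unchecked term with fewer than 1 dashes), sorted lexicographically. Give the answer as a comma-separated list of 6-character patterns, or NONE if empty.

000001, 000010, 010000, 011101, 110010

size-2^0 implicants → 000001  000010  001000(✓)  001100(✓)  010000  011101  101011(✓)  101101(✓)  101111(✓)  110001(✓)  110010  110101(✓)  111001(✓)
size-2^1 implicants → 001-00  101-11  1011-1  11-001  110-01
Unchecked terms (primes): 000001, 000010, 001-00, 010000, 011101, 101-11, 1011-1, 11-001, 110-01, 110010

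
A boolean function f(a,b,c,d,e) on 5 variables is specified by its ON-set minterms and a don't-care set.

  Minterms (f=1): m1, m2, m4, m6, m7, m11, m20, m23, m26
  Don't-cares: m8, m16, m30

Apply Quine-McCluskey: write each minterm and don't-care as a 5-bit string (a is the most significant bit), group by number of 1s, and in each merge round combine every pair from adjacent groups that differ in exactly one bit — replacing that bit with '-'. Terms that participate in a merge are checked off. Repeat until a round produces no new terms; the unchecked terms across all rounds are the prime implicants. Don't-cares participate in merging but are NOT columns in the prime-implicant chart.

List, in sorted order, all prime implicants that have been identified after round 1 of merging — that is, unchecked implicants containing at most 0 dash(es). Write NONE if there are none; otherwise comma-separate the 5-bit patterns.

size-2^0 implicants → 00001  00010(✓)  00100(✓)  00110(✓)  00111(✓)  01000  01011  10000(✓)  10100(✓)  10111(✓)  11010(✓)  11110(✓)
size-2^1 implicants → -0100  -0111  00-10  001-0  0011-  10-00  11-10
Unchecked terms (primes): -0100, -0111, 00-10, 00001, 001-0, 0011-, 01000, 01011, 10-00, 11-10

00001, 01000, 01011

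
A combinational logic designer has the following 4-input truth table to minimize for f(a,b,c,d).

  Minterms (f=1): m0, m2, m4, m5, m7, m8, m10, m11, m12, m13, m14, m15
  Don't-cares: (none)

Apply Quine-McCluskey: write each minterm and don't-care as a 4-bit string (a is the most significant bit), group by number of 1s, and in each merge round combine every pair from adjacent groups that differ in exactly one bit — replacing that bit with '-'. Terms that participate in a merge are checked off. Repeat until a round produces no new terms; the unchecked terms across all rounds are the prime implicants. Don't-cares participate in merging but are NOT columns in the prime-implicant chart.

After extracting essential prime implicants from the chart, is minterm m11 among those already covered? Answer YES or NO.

YES

Round 0: 0000✓ 0010✓ 0100✓ 0101✓ 0111✓ 1000✓ 1010✓ 1011✓ 1100✓ 1101✓ 1110✓ 1111✓
Round 1: -000✓ -010✓ -100✓ -101✓ -111✓ 0-00✓ 00-0✓ 01-1✓ 010-✓ 1-00✓ 1-10✓ 1-11✓ 10-0✓ 101-✓ 11-0✓ 11-1✓ 110-✓ 111-✓
Round 2: --00 -0-0 -1-1 -10- 1--0 1-1- 11--
PIs = {--00, -0-0, -1-1, -10-, 1--0, 1-1-, 11--}
Coverage chart:
  m0: --00,-0-0
  m2: -0-0 ←essential
  m4: --00,-10-
  m5: -1-1,-10-
  m7: -1-1 ←essential
  m8: --00,-0-0,1--0
  m10: -0-0,1--0,1-1-
  m11: 1-1- ←essential
  m12: --00,-10-,1--0,11--
  m13: -1-1,-10-,11--
  m14: 1--0,1-1-,11--
  m15: -1-1,1-1-,11--
Essential: -0-0, -1-1, 1-1-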